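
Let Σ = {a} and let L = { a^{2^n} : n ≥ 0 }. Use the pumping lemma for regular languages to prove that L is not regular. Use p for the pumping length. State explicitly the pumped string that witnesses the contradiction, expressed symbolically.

a^{2^p+k}

Suppose for contradiction that L is regular, and let p be the pumping length.
Take w = a^{2^p} ∈ L with |w| = 2^p ≥ p.
Write w = xyz as guaranteed by the lemma, with |xy| ≤ p and |y| > 0.
Then y = a^k for some k with 1 ≤ k ≤ p.
Pump with i = 2: xy^2z = a^{2^p+k}. Since 1 ≤ k ≤ p < 2^p, we have 2^p < 2^p+k < 2^{p+1}, so 2^p+k is not a power of 2. So xy^2z ∉ L.
This contradicts the pumping lemma, so L is not regular.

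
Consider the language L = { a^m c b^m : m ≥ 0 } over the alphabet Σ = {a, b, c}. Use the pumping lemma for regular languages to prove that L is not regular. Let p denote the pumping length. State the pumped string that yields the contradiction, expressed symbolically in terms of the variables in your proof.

a^{p+k} c b^p

Toward a contradiction, assume L is regular with pumping length p.
Take w = a^p c b^p ∈ L with |w| = 2p+1 ≥ p.
Write w = xyz as guaranteed by the lemma, with |xy| ≤ p and |y| ≥ 1.
Since the first p symbols of w are all a's and |xy| ≤ p, y lies entirely in the leading a-block: y = a^k for some k with 1 ≤ k ≤ p.
Pump with i = 2: xy^2z = a^{p+k} c b^p, which would require p+k = p. But k ≥ 1, so xy^2z ∉ L.
Contradiction. Therefore L is not regular.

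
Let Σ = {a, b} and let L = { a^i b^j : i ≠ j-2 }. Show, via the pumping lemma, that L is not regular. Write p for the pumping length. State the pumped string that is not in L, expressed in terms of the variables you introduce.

Suppose for contradiction that L is regular, and let p be the pumping length.
Choose w = a^p b^{p+p!+2}. Since p ≠ (p+p!+2)-2 = p+p!, w ∈ L; and |w| ≥ p.
Write w = xyz as guaranteed by the lemma, with |xy| ≤ p and y is nonempty.
Because |xy| ≤ p and w begins with p copies of a, we have y = a^k with 1 ≤ k ≤ p.
Since 1 ≤ k ≤ p, k divides p!; set t = 1 + p!/k. Then xy^t z has p + (p!/k)·k = p + p! copies of a. Now the a-count is p+p! and (b-count)-2 = (p+p!+2)-2 = p+p!, so i ≠ j-2 fails. So xy^t z = a^{p+p!} b^{p+p!+2} ∉ L.
This contradicts the pumping lemma, so L is not regular.

a^{p+p!} b^{p+p!+2}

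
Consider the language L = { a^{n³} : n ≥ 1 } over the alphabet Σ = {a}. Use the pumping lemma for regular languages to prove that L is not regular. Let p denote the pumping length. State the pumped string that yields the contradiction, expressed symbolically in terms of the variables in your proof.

Assume L is regular. Let p be the pumping length given by the pumping lemma.
Take w = a^{p³} ∈ L with |w| = p³ ≥ p.
The pumping lemma gives a decomposition w = xyz where |xy| ≤ p and y is nonempty.
Then y = a^k for some k with 1 ≤ k ≤ p.
Pump with i = 2: xy^2z = a^{p³+k}. Since 1 ≤ k ≤ p, p³ < p³+k ≤ p³+p < p³+3p²+3p+1 = (p+1)³, so p³+k is not a perfect cube. So xy^2z ∉ L.
This is a contradiction; hence L is not regular.

a^{p³+k}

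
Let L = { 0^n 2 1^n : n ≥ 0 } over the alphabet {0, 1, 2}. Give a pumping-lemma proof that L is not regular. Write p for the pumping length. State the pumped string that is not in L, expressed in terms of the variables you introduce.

0^{p+k} 2 1^p

Assume L is regular; let p be its pumping constant.
Take w = 0^p 2 1^p ∈ L with |w| = 2p+1 ≥ p.
By the pumping lemma, w = xyz with |xy| ≤ p and |y| > 0.
Because |xy| ≤ p and w begins with p copies of 0, we have y = 0^k with 1 ≤ k ≤ p.
Pump with i = 2: xy^2z = 0^{p+k} 2 1^p, which would require p+k = p. But k ≥ 1, so xy^2z ∉ L.
This contradicts the pumping lemma, so L is not regular.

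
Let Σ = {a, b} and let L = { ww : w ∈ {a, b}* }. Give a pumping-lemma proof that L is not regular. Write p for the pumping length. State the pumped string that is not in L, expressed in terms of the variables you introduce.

Suppose for contradiction that L is regular, and let p be the pumping length.
Take w = a^p b^p a^p b^p = uu where u = a^pb^p; then w ∈ L and |w| = 4p ≥ p.
The pumping lemma gives a decomposition w = xyz where |xy| ≤ p and |y| > 0.
The first p characters of w are a's, so xy (and hence y) consists only of a's. Write y = a^k, 1 ≤ k ≤ p.
Pump with i = 2: xy^2z = a^{p+k} b^p a^p b^p, of length 4p+k. Suppose this equals vv. The string starts with a and ends with b, so v does too; thus the boundary between the two copies of v is a b→a transition. There is exactly one such transition, at position 2p+k, so |v| = 2p+k and |vv| = 4p+2k ≠ 4p+k since k ≥ 1. So xy^2z ∉ L.
Contradiction. Therefore L is not regular.

a^{p+k} b^p a^p b^p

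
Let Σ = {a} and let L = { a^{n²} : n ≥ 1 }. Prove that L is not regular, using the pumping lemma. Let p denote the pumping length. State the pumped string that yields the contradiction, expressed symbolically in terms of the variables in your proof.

a^{p²+k}

Assume L is regular; let p be its pumping constant.
Take w = a^{p²} ∈ L with |w| = p² ≥ p.
By the pumping lemma, w = xyz with |xy| ≤ p and y is nonempty.
Then y = a^k for some k with 1 ≤ k ≤ p.
Pump with i = 2: xy^2z = a^{p²+k}. Since 1 ≤ k ≤ p, p² < p²+k ≤ p²+p < (p+1)², so p²+k lies strictly between consecutive squares and is not a perfect square. So xy^2z ∉ L.
Contradiction. Therefore L is not regular.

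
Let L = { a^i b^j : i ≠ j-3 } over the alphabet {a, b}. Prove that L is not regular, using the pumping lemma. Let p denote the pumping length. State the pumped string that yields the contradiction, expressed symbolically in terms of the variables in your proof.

a^{p+p!} b^{p+p!+3}

Assume L is regular; let p be its pumping constant.
Choose w = a^p b^{p+p!+3}. Since p ≠ (p+p!+3)-3 = p+p!, w ∈ L; and |w| ≥ p.
The pumping lemma gives a decomposition w = xyz where |xy| ≤ p and |y| ≥ 1.
Because |xy| ≤ p and w begins with p copies of a, we have y = a^k with 1 ≤ k ≤ p.
Since 1 ≤ k ≤ p, k divides p!; set t = 1 + p!/k. Then xy^t z has p + (p!/k)·k = p + p! copies of a. Now the a-count is p+p! and (b-count)-3 = (p+p!+3)-3 = p+p!, so i ≠ j-3 fails. So xy^t z = a^{p+p!} b^{p+p!+3} ∉ L.
This contradicts the pumping lemma, so L is not regular.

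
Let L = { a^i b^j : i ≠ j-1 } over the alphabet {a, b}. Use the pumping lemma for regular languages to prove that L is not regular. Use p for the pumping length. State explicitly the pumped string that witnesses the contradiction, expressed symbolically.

a^{p+p!} b^{p+p!+1}

Toward a contradiction, assume L is regular with pumping length p.
Choose w = a^p b^{p+p!+1}. Since p ≠ (p+p!+1)-1 = p+p!, w ∈ L; and |w| ≥ p.
By the pumping lemma, w = xyz with |xy| ≤ p and |y| > 0.
Since the first p symbols of w are all a's and |xy| ≤ p, y lies entirely in the leading a-block: y = a^k for some k with 1 ≤ k ≤ p.
Since 1 ≤ k ≤ p, k divides p!; set t = 1 + p!/k. Then xy^t z has p + (p!/k)·k = p + p! copies of a. Now the a-count is p+p! and (b-count)-1 = (p+p!+1)-1 = p+p!, so i ≠ j-1 fails. So xy^t z = a^{p+p!} b^{p+p!+1} ∉ L.
This contradicts the pumping lemma, so L is not regular.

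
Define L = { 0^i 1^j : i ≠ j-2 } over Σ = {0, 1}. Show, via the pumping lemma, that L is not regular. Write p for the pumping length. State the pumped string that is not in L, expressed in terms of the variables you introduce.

Assume L is regular; let p be its pumping constant.
Choose w = 0^p 1^{p+p!+2}. Since p ≠ (p+p!+2)-2 = p+p!, w ∈ L; and |w| ≥ p.
By the pumping lemma, w = xyz with |xy| ≤ p and |y| ≥ 1.
The first p characters of w are 0's, so xy (and hence y) consists only of 0's. Write y = 0^k, 1 ≤ k ≤ p.
Since 1 ≤ k ≤ p, k divides p!; set t = 1 + p!/k. Then xy^t z has p + (p!/k)·k = p + p! copies of 0. Now the 0-count is p+p! and (1-count)-2 = (p+p!+2)-2 = p+p!, so i ≠ j-2 fails. So xy^t z = 0^{p+p!} 1^{p+p!+2} ∉ L.
Contradiction. Therefore L is not regular.

0^{p+p!} 1^{p+p!+2}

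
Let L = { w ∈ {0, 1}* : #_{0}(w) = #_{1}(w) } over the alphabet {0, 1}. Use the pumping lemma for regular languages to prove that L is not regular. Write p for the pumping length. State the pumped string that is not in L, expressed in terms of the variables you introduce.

0^{p+k} 1^p

Assume L is regular; let p be its pumping constant.
Choose w = 0^p 1^p ∈ L with |w| = 2p ≥ p.
By the pumping lemma, w = xyz with |xy| ≤ p and |y| ≥ 1.
Since the first p symbols of w are all 0's and |xy| ≤ p, y lies entirely in the leading 0-block: y = 0^k for some k with 1 ≤ k ≤ p.
Pump with i = 2: xy^2z = 0^{p+k} 1^p has p+k occurrences of 0 but only p of 1. Since k ≥ 1 the counts differ, so xy^2z ∉ L.
This contradicts the pumping lemma, so L is not regular.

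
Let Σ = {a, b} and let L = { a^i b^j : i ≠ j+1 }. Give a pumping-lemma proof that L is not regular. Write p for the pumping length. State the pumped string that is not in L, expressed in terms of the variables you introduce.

Suppose for contradiction that L is regular, and let p be the pumping length.
Choose w = a^p b^{p+p!-1}. Since p ≠ (p+p!-1)+1 = p+p!, w ∈ L; and |w| ≥ p.
By the pumping lemma, w = xyz with |xy| ≤ p and |y| > 0.
Since the first p symbols of w are all a's and |xy| ≤ p, y lies entirely in the leading a-block: y = a^k for some k with 1 ≤ k ≤ p.
Since 1 ≤ k ≤ p, k divides p!; set t = 1 + p!/k. Then xy^t z has p + (p!/k)·k = p + p! copies of a. Now the a-count is p+p! and (b-count)+1 = (p+p!-1)+1 = p+p!, so i ≠ j+1 fails. So xy^t z = a^{p+p!} b^{p+p!-1} ∉ L.
This contradicts the pumping lemma, so L is not regular.

a^{p+p!} b^{p+p!-1}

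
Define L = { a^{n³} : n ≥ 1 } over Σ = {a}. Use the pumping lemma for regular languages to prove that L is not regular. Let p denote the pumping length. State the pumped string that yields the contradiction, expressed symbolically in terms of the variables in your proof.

Assume L is regular; let p be its pumping constant.
Take w = a^{p³} ∈ L with |w| = p³ ≥ p.
By the pumping lemma, w = xyz with |xy| ≤ p and y is nonempty.
Then y = a^k for some k with 1 ≤ k ≤ p.
Pump with i = 2: xy^2z = a^{p³+k}. Since 1 ≤ k ≤ p, p³ < p³+k ≤ p³+p < p³+3p²+3p+1 = (p+1)³, so p³+k is not a perfect cube. So xy^2z ∉ L.
Contradiction. Therefore L is not regular.

a^{p³+k}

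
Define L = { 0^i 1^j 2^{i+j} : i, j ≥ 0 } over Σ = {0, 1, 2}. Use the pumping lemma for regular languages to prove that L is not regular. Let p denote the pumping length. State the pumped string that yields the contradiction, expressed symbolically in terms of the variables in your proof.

Toward a contradiction, assume L is regular with pumping length p.
Take w = 0^p 1^p 2^{2p} ∈ L (with i=j=p, i+j=2p), |w| = 4p ≥ p.
By the pumping lemma, w = xyz with |xy| ≤ p and y is nonempty.
The first p characters of w are 0's, so xy (and hence y) consists only of 0's. Write y = 0^k, 1 ≤ k ≤ p.
Consider xy^2z = 0^{p+k} 1^p 2^{2p}. Now the 0- and 1-counts sum to 2p+k, but the 2-count is 2p ≠ 2p+k. So xy^2z ∉ L.
This is a contradiction; hence L is not regular.

0^{p+k} 1^p 2^{2p}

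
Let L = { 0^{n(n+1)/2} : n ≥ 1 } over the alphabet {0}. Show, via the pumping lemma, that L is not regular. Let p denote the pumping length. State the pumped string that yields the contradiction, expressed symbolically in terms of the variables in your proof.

Suppose for contradiction that L is regular, and let p be the pumping length.
Take w = 0^{p(p+1)/2} ∈ L with |w| = p(p+1)/2 ≥ p.
The pumping lemma gives a decomposition w = xyz where |xy| ≤ p and |y| > 0.
Then y = 0^k for some k with 1 ≤ k ≤ p.
Pump with i = 2: xy^2z = 0^{p(p+1)/2+k}. Since 1 ≤ k ≤ p, p(p+1)/2 < p(p+1)/2+k ≤ p(p+1)/2+p < (p+1)(p+2)/2, so p(p+1)/2+k is strictly between consecutive triangular numbers. So xy^2z ∉ L.
Contradiction. Therefore L is not regular.

0^{p(p+1)/2+k}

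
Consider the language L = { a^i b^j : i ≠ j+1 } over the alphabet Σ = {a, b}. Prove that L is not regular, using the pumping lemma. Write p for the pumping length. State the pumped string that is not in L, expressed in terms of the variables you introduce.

Assume L is regular. Let p be the pumping length given by the pumping lemma.
Choose w = a^p b^{p+p!-1}. Since p ≠ (p+p!-1)+1 = p+p!, w ∈ L; and |w| ≥ p.
The pumping lemma gives a decomposition w = xyz where |xy| ≤ p and y is nonempty.
Since the first p symbols of w are all a's and |xy| ≤ p, y lies entirely in the leading a-block: y = a^k for some k with 1 ≤ k ≤ p.
Since 1 ≤ k ≤ p, k divides p!; set t = 1 + p!/k. Then xy^t z has p + (p!/k)·k = p + p! copies of a. Now the a-count is p+p! and (b-count)+1 = (p+p!-1)+1 = p+p!, so i ≠ j+1 fails. So xy^t z = a^{p+p!} b^{p+p!-1} ∉ L.
Contradiction. Therefore L is not regular.

a^{p+p!} b^{p+p!-1}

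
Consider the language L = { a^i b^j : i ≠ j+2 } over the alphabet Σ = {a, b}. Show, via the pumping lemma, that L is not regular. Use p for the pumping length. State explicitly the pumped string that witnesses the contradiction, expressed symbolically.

a^{p+p!} b^{p+p!-2}

Toward a contradiction, assume L is regular with pumping length p.
Choose w = a^p b^{p+p!-2}. Since p ≠ (p+p!-2)+2 = p+p!, w ∈ L; and |w| ≥ p.
By the pumping lemma, w = xyz with |xy| ≤ p and |y| > 0.
Because |xy| ≤ p and w begins with p copies of a, we have y = a^k with 1 ≤ k ≤ p.
Since 1 ≤ k ≤ p, k divides p!; set t = 1 + p!/k. Then xy^t z has p + (p!/k)·k = p + p! copies of a. Now the a-count is p+p! and (b-count)+2 = (p+p!-2)+2 = p+p!, so i ≠ j+2 fails. So xy^t z = a^{p+p!} b^{p+p!-2} ∉ L.
This contradicts the pumping lemma, so L is not regular.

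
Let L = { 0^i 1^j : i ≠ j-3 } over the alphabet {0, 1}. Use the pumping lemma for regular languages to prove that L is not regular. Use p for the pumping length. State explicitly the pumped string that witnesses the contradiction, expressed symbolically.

Assume L is regular. Let p be the pumping length given by the pumping lemma.
Choose w = 0^p 1^{p+p!+3}. Since p ≠ (p+p!+3)-3 = p+p!, w ∈ L; and |w| ≥ p.
The pumping lemma gives a decomposition w = xyz where |xy| ≤ p and |y| ≥ 1.
Since the first p symbols of w are all 0's and |xy| ≤ p, y lies entirely in the leading 0-block: y = 0^k for some k with 1 ≤ k ≤ p.
Since 1 ≤ k ≤ p, k divides p!; set t = 1 + p!/k. Then xy^t z has p + (p!/k)·k = p + p! copies of 0. Now the 0-count is p+p! and (1-count)-3 = (p+p!+3)-3 = p+p!, so i ≠ j-3 fails. So xy^t z = 0^{p+p!} 1^{p+p!+3} ∉ L.
This is a contradiction; hence L is not regular.

0^{p+p!} 1^{p+p!+3}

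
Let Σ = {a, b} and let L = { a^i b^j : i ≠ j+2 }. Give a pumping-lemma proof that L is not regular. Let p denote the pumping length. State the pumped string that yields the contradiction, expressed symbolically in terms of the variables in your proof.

Suppose for contradiction that L is regular, and let p be the pumping length.
Choose w = a^p b^{p+p!-2}. Since p ≠ (p+p!-2)+2 = p+p!, w ∈ L; and |w| ≥ p.
The pumping lemma gives a decomposition w = xyz where |xy| ≤ p and |y| ≥ 1.
Since the first p symbols of w are all a's and |xy| ≤ p, y lies entirely in the leading a-block: y = a^k for some k with 1 ≤ k ≤ p.
Since 1 ≤ k ≤ p, k divides p!; set t = 1 + p!/k. Then xy^t z has p + (p!/k)·k = p + p! copies of a. Now the a-count is p+p! and (b-count)+2 = (p+p!-2)+2 = p+p!, so i ≠ j+2 fails. So xy^t z = a^{p+p!} b^{p+p!-2} ∉ L.
This contradicts the pumping lemma, so L is not regular.

a^{p+p!} b^{p+p!-2}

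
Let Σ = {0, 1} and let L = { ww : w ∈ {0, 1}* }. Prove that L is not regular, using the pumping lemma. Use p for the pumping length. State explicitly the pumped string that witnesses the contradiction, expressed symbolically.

0^{p+k} 1^p 0^p 1^p

Toward a contradiction, assume L is regular with pumping length p.
Take w = 0^p 1^p 0^p 1^p = uu where u = 0^p1^p; then w ∈ L and |w| = 4p ≥ p.
The pumping lemma gives a decomposition w = xyz where |xy| ≤ p and |y| > 0.
Because |xy| ≤ p and w begins with p copies of 0, we have y = 0^k with 1 ≤ k ≤ p.
Pump with i = 2: xy^2z = 0^{p+k} 1^p 0^p 1^p, of length 4p+k. Suppose this equals vv. The string starts with 0 and ends with 1, so v does too; thus the boundary between the two copies of v is a 1→0 transition. There is exactly one such transition, at position 2p+k, so |v| = 2p+k and |vv| = 4p+2k ≠ 4p+k since k ≥ 1. So xy^2z ∉ L.
This is a contradiction; hence L is not regular.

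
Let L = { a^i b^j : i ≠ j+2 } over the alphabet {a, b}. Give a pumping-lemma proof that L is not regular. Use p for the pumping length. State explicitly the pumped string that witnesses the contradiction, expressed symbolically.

a^{p+p!} b^{p+p!-2}

Assume L is regular. Let p be the pumping length given by the pumping lemma.
Choose w = a^p b^{p+p!-2}. Since p ≠ (p+p!-2)+2 = p+p!, w ∈ L; and |w| ≥ p.
The pumping lemma gives a decomposition w = xyz where |xy| ≤ p and |y| ≥ 1.
Since the first p symbols of w are all a's and |xy| ≤ p, y lies entirely in the leading a-block: y = a^k for some k with 1 ≤ k ≤ p.
Since 1 ≤ k ≤ p, k divides p!; set t = 1 + p!/k. Then xy^t z has p + (p!/k)·k = p + p! copies of a. Now the a-count is p+p! and (b-count)+2 = (p+p!-2)+2 = p+p!, so i ≠ j+2 fails. So xy^t z = a^{p+p!} b^{p+p!-2} ∉ L.
This is a contradiction; hence L is not regular.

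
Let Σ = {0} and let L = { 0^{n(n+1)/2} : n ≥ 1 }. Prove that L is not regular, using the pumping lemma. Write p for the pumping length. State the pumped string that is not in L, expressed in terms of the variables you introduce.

Suppose for contradiction that L is regular, and let p be the pumping length.
Take w = 0^{p(p+1)/2} ∈ L with |w| = p(p+1)/2 ≥ p.
The pumping lemma gives a decomposition w = xyz where |xy| ≤ p and y is nonempty.
Then y = 0^k for some k with 1 ≤ k ≤ p.
Pump with i = 2: xy^2z = 0^{p(p+1)/2+k}. Since 1 ≤ k ≤ p, p(p+1)/2 < p(p+1)/2+k ≤ p(p+1)/2+p < (p+1)(p+2)/2, so p(p+1)/2+k is strictly between consecutive triangular numbers. So xy^2z ∉ L.
This contradicts the pumping lemma, so L is not regular.

0^{p(p+1)/2+k}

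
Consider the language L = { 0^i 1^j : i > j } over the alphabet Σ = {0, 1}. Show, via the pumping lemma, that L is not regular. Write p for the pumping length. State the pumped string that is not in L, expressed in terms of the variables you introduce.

Assume L is regular; let p be its pumping constant.
Choose w = 0^{p+1} 1^p ∈ L, with |w| = 2p+1 ≥ p.
Write w = xyz as guaranteed by the lemma, with |xy| ≤ p and |y| ≥ 1.
The first p characters of w are 0's, so xy (and hence y) consists only of 0's. Write y = 0^k, 1 ≤ k ≤ p.
Consider xy^0z = xz = 0^{p+1-k} 1^p. Since k ≥ 1, the 0-count p+1-k is at most p, so i > j fails; thus xz ∉ L.
Contradiction. Therefore L is not regular.

0^{p+1-k} 1^p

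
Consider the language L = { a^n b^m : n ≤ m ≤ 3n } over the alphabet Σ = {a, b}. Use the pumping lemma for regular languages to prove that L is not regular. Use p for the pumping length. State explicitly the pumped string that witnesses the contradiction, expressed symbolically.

a^{p+k} b^p

Suppose for contradiction that L is regular, and let p be the pumping length.
Take w = a^p b^p ∈ L (since p ≤ p ≤ 3p), with |w| = 2p ≥ p.
By the pumping lemma, w = xyz with |xy| ≤ p and |y| ≥ 1.
Because |xy| ≤ p and w begins with p copies of a, we have y = a^k with 1 ≤ k ≤ p.
Pump with i = 2: xy^2z = a^{p+k} b^p. Now n = p+k > p = m, so the condition n ≤ m fails. Thus xy^2z ∉ L.
This contradicts the pumping lemma, so L is not regular.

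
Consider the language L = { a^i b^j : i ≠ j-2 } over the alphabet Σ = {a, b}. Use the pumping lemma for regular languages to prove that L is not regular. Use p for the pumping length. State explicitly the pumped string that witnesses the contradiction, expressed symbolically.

Assume L is regular. Let p be the pumping length given by the pumping lemma.
Choose w = a^p b^{p+p!+2}. Since p ≠ (p+p!+2)-2 = p+p!, w ∈ L; and |w| ≥ p.
Write w = xyz as guaranteed by the lemma, with |xy| ≤ p and |y| > 0.
Since the first p symbols of w are all a's and |xy| ≤ p, y lies entirely in the leading a-block: y = a^k for some k with 1 ≤ k ≤ p.
Since 1 ≤ k ≤ p, k divides p!; set t = 1 + p!/k. Then xy^t z has p + (p!/k)·k = p + p! copies of a. Now the a-count is p+p! and (b-count)-2 = (p+p!+2)-2 = p+p!, so i ≠ j-2 fails. So xy^t z = a^{p+p!} b^{p+p!+2} ∉ L.
This is a contradiction; hence L is not regular.

a^{p+p!} b^{p+p!+2}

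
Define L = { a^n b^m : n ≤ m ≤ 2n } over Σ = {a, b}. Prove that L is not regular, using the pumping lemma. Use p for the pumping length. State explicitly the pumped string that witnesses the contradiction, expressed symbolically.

a^{p+k} b^p

Assume L is regular. Let p be the pumping length given by the pumping lemma.
Take w = a^p b^p ∈ L (since p ≤ p ≤ 2p), with |w| = 2p ≥ p.
By the pumping lemma, w = xyz with |xy| ≤ p and y is nonempty.
The first p characters of w are a's, so xy (and hence y) consists only of a's. Write y = a^k, 1 ≤ k ≤ p.
Pump with i = 2: xy^2z = a^{p+k} b^p. Now n = p+k > p = m, so the condition n ≤ m fails. Thus xy^2z ∉ L.
Contradiction. Therefore L is not regular.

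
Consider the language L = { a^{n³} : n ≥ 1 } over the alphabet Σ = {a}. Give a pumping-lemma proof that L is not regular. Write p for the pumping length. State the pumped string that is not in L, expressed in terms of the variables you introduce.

a^{p³+k}

Assume L is regular. Let p be the pumping length given by the pumping lemma.
Take w = a^{p³} ∈ L with |w| = p³ ≥ p.
The pumping lemma gives a decomposition w = xyz where |xy| ≤ p and |y| ≥ 1.
Then y = a^k for some k with 1 ≤ k ≤ p.
Pump with i = 2: xy^2z = a^{p³+k}. Since 1 ≤ k ≤ p, p³ < p³+k ≤ p³+p < p³+3p²+3p+1 = (p+1)³, so p³+k is not a perfect cube. So xy^2z ∉ L.
Contradiction. Therefore L is not regular.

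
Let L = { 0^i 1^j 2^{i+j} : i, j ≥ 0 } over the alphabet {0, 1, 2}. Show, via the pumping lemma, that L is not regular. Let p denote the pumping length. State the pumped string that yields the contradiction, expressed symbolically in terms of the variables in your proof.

Assume L is regular; let p be its pumping constant.
Take w = 0^p 1^p 2^{2p} ∈ L (with i=j=p, i+j=2p), |w| = 4p ≥ p.
The pumping lemma gives a decomposition w = xyz where |xy| ≤ p and |y| ≥ 1.
Since the first p symbols of w are all 0's and |xy| ≤ p, y lies entirely in the leading 0-block: y = 0^k for some k with 1 ≤ k ≤ p.
Consider xy^2z = 0^{p+k} 1^p 2^{2p}. Now the 0- and 1-counts sum to 2p+k, but the 2-count is 2p ≠ 2p+k. So xy^2z ∉ L.
This is a contradiction; hence L is not regular.

0^{p+k} 1^p 2^{2p}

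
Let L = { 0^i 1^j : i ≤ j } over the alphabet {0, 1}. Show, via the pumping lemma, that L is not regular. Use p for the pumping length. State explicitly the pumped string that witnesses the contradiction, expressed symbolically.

Toward a contradiction, assume L is regular with pumping length p.
Choose w = 0^p 1^p ∈ L, with |w| = 2p ≥ p.
The pumping lemma gives a decomposition w = xyz where |xy| ≤ p and |y| > 0.
Since the first p symbols of w are all 0's and |xy| ≤ p, y lies entirely in the leading 0-block: y = 0^k for some k with 1 ≤ k ≤ p.
Consider xy^2z = 0^{p+k} 1^p. Since k ≥ 1, the 0-count p+k exceeds the 1-count p, so i ≤ j fails; thus xy^2z ∉ L.
This is a contradiction; hence L is not regular.

0^{p+k} 1^p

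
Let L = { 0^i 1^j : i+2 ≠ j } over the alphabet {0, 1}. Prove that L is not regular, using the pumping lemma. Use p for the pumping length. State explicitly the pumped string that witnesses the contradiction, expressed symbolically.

Toward a contradiction, assume L is regular with pumping length p.
Choose w = 0^p 1^{p+p!+2}. Since p ≠ (p+p!+2)-2 = p+p!, w ∈ L; and |w| ≥ p.
Write w = xyz as guaranteed by the lemma, with |xy| ≤ p and |y| > 0.
Since the first p symbols of w are all 0's and |xy| ≤ p, y lies entirely in the leading 0-block: y = 0^k for some k with 1 ≤ k ≤ p.
Since 1 ≤ k ≤ p, k divides p!; set t = 1 + p!/k. Then xy^t z has p + (p!/k)·k = p + p! copies of 0. Now the 0-count is p+p! and (1-count)-2 = (p+p!+2)-2 = p+p!, so i+2 ≠ j fails. So xy^t z = 0^{p+p!} 1^{p+p!+2} ∉ L.
This contradicts the pumping lemma, so L is not regular.

0^{p+p!} 1^{p+p!+2}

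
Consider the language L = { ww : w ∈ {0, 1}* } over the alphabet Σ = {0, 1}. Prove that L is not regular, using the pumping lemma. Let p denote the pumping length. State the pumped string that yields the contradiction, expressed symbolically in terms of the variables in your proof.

0^{p+k} 1^p 0^p 1^p

Suppose for contradiction that L is regular, and let p be the pumping length.
Take w = 0^p 1^p 0^p 1^p = uu where u = 0^p1^p; then w ∈ L and |w| = 4p ≥ p.
The pumping lemma gives a decomposition w = xyz where |xy| ≤ p and |y| > 0.
The first p characters of w are 0's, so xy (and hence y) consists only of 0's. Write y = 0^k, 1 ≤ k ≤ p.
Pump with i = 2: xy^2z = 0^{p+k} 1^p 0^p 1^p, of length 4p+k. Suppose this equals vv. The string starts with 0 and ends with 1, so v does too; thus the boundary between the two copies of v is a 1→0 transition. There is exactly one such transition, at position 2p+k, so |v| = 2p+k and |vv| = 4p+2k ≠ 4p+k since k ≥ 1. So xy^2z ∉ L.
This is a contradiction; hence L is not regular.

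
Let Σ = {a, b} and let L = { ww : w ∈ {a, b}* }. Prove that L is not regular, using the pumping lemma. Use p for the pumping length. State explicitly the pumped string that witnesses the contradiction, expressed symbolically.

a^{p+k} b^p a^p b^p

Assume L is regular; let p be its pumping constant.
Take w = a^p b^p a^p b^p = uu where u = a^pb^p; then w ∈ L and |w| = 4p ≥ p.
The pumping lemma gives a decomposition w = xyz where |xy| ≤ p and |y| ≥ 1.
Since the first p symbols of w are all a's and |xy| ≤ p, y lies entirely in the leading a-block: y = a^k for some k with 1 ≤ k ≤ p.
Pump with i = 2: xy^2z = a^{p+k} b^p a^p b^p, of length 4p+k. Suppose this equals vv. The string starts with a and ends with b, so v does too; thus the boundary between the two copies of v is a b→a transition. There is exactly one such transition, at position 2p+k, so |v| = 2p+k and |vv| = 4p+2k ≠ 4p+k since k ≥ 1. So xy^2z ∉ L.
This contradicts the pumping lemma, so L is not regular.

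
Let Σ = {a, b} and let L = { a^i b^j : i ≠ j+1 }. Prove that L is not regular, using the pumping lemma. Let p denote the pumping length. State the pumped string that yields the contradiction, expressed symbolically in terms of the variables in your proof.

Assume L is regular; let p be its pumping constant.
Choose w = a^p b^{p+p!-1}. Since p ≠ (p+p!-1)+1 = p+p!, w ∈ L; and |w| ≥ p.
The pumping lemma gives a decomposition w = xyz where |xy| ≤ p and |y| > 0.
Because |xy| ≤ p and w begins with p copies of a, we have y = a^k with 1 ≤ k ≤ p.
Since 1 ≤ k ≤ p, k divides p!; set t = 1 + p!/k. Then xy^t z has p + (p!/k)·k = p + p! copies of a. Now the a-count is p+p! and (b-count)+1 = (p+p!-1)+1 = p+p!, so i ≠ j+1 fails. So xy^t z = a^{p+p!} b^{p+p!-1} ∉ L.
This contradicts the pumping lemma, so L is not regular.

a^{p+p!} b^{p+p!-1}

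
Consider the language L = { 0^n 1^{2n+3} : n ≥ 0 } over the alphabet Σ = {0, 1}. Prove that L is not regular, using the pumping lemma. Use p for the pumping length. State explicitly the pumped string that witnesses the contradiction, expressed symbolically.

Assume L is regular; let p be its pumping constant.
Take w = 0^p 1^{2p+3}. Then w ∈ L and |w| = 3p+3 ≥ p.
The pumping lemma gives a decomposition w = xyz where |xy| ≤ p and |y| ≥ 1.
Because |xy| ≤ p and w begins with p copies of 0, we have y = 0^k with 1 ≤ k ≤ p.
Pump with i = 2: xy^2z = 0^{p+k} 1^{2p+3}. For this to lie in L we would need 2p+3 = 2(p+k)+3, which forces k = 0. But k ≥ 1, so xy^2z ∉ L.
This contradicts the pumping lemma, so L is not regular.

0^{p+k} 1^{2p+3}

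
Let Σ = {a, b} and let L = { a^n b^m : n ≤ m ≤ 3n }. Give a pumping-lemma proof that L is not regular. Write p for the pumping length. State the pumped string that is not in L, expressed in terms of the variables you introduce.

a^{p+k} b^p

Assume L is regular; let p be its pumping constant.
Take w = a^p b^p ∈ L (since p ≤ p ≤ 3p), with |w| = 2p ≥ p.
Write w = xyz as guaranteed by the lemma, with |xy| ≤ p and y is nonempty.
Because |xy| ≤ p and w begins with p copies of a, we have y = a^k with 1 ≤ k ≤ p.
Pump with i = 2: xy^2z = a^{p+k} b^p. Now n = p+k > p = m, so the condition n ≤ m fails. Thus xy^2z ∉ L.
This contradicts the pumping lemma, so L is not regular.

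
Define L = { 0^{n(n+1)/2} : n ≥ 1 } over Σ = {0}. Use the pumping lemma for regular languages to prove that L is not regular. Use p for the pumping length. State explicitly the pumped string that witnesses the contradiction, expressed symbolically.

0^{p(p+1)/2+k}

Suppose for contradiction that L is regular, and let p be the pumping length.
Take w = 0^{p(p+1)/2} ∈ L with |w| = p(p+1)/2 ≥ p.
By the pumping lemma, w = xyz with |xy| ≤ p and |y| ≥ 1.
Then y = 0^k for some k with 1 ≤ k ≤ p.
Pump with i = 2: xy^2z = 0^{p(p+1)/2+k}. Since 1 ≤ k ≤ p, p(p+1)/2 < p(p+1)/2+k ≤ p(p+1)/2+p < (p+1)(p+2)/2, so p(p+1)/2+k is strictly between consecutive triangular numbers. So xy^2z ∉ L.
This is a contradiction; hence L is not regular.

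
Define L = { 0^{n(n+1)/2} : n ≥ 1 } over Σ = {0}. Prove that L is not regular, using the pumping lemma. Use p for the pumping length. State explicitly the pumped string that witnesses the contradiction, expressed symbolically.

0^{p(p+1)/2+k}

Assume L is regular. Let p be the pumping length given by the pumping lemma.
Take w = 0^{p(p+1)/2} ∈ L with |w| = p(p+1)/2 ≥ p.
By the pumping lemma, w = xyz with |xy| ≤ p and |y| > 0.
Then y = 0^k for some k with 1 ≤ k ≤ p.
Pump with i = 2: xy^2z = 0^{p(p+1)/2+k}. Since 1 ≤ k ≤ p, p(p+1)/2 < p(p+1)/2+k ≤ p(p+1)/2+p < (p+1)(p+2)/2, so p(p+1)/2+k is strictly between consecutive triangular numbers. So xy^2z ∉ L.
Contradiction. Therefore L is not regular.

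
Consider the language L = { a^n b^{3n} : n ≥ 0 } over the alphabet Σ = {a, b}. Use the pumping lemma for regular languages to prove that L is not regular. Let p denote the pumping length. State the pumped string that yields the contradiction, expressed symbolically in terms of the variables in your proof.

a^{p+k} b^{3p}

Assume L is regular. Let p be the pumping length given by the pumping lemma.
Let w = a^p b^{3p} ∈ L; note |w| = 4p ≥ p.
Write w = xyz as guaranteed by the lemma, with |xy| ≤ p and |y| ≥ 1.
Since the first p symbols of w are all a's and |xy| ≤ p, y lies entirely in the leading a-block: y = a^k for some k with 1 ≤ k ≤ p.
Pump with i = 2: xy^2z = a^{p+k} b^{3p}. For this to lie in L we would need 3p = 3(p+k), which forces k = 0. But k ≥ 1, so xy^2z ∉ L.
Contradiction. Therefore L is not regular.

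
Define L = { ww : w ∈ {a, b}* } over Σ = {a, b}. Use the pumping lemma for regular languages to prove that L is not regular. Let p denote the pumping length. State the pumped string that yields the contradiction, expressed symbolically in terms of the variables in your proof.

Suppose for contradiction that L is regular, and let p be the pumping length.
Take w = a^p b^p a^p b^p = uu where u = a^pb^p; then w ∈ L and |w| = 4p ≥ p.
The pumping lemma gives a decomposition w = xyz where |xy| ≤ p and y is nonempty.
Because |xy| ≤ p and w begins with p copies of a, we have y = a^k with 1 ≤ k ≤ p.
Pump with i = 2: xy^2z = a^{p+k} b^p a^p b^p, of length 4p+k. Suppose this equals vv. The string starts with a and ends with b, so v does too; thus the boundary between the two copies of v is a b→a transition. There is exactly one such transition, at position 2p+k, so |v| = 2p+k and |vv| = 4p+2k ≠ 4p+k since k ≥ 1. So xy^2z ∉ L.
Contradiction. Therefore L is not regular.

a^{p+k} b^p a^p b^p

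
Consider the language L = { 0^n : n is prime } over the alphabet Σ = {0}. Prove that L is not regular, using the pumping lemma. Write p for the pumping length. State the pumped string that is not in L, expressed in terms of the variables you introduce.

0^{q(1+k)}

Suppose for contradiction that L is regular, and let p be the pumping length.
Let q be a prime with q ≥ p+2 (infinitely many primes exist), and take w = 0^q ∈ L with |w| = q ≥ p.
Write w = xyz as guaranteed by the lemma, with |xy| ≤ p and y is nonempty.
Then y = 0^k for some k with 1 ≤ k ≤ p.
Since 1 ≤ k ≤ p, |xz| = q-k. Pump with i = q+1: |xy^{q+1}z| = (q-k)+(q+1)k = q+qk = q(1+k), which is composite (both factors ≥ 2). So xy^{q+1}z = 0^{q(1+k)} ∉ L.
This is a contradiction; hence L is not regular.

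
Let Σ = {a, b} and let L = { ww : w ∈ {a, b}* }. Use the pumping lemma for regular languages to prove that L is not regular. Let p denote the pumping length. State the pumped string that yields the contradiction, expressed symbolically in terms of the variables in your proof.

a^{p+k} b^p a^p b^p

Toward a contradiction, assume L is regular with pumping length p.
Take w = a^p b^p a^p b^p = uu where u = a^pb^p; then w ∈ L and |w| = 4p ≥ p.
By the pumping lemma, w = xyz with |xy| ≤ p and y is nonempty.
Since the first p symbols of w are all a's and |xy| ≤ p, y lies entirely in the leading a-block: y = a^k for some k with 1 ≤ k ≤ p.
Pump with i = 2: xy^2z = a^{p+k} b^p a^p b^p, of length 4p+k. Suppose this equals vv. The string starts with a and ends with b, so v does too; thus the boundary between the two copies of v is a b→a transition. There is exactly one such transition, at position 2p+k, so |v| = 2p+k and |vv| = 4p+2k ≠ 4p+k since k ≥ 1. So xy^2z ∉ L.
This is a contradiction; hence L is not regular.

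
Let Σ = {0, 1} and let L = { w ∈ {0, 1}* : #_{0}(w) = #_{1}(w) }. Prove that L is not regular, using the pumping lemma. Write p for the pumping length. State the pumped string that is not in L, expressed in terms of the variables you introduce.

0^{p+k} 1^p

Assume L is regular. Let p be the pumping length given by the pumping lemma.
Choose w = 0^p 1^p ∈ L with |w| = 2p ≥ p.
By the pumping lemma, w = xyz with |xy| ≤ p and |y| ≥ 1.
Since the first p symbols of w are all 0's and |xy| ≤ p, y lies entirely in the leading 0-block: y = 0^k for some k with 1 ≤ k ≤ p.
Pump with i = 2: xy^2z = 0^{p+k} 1^p has p+k occurrences of 0 but only p of 1. Since k ≥ 1 the counts differ, so xy^2z ∉ L.
Contradiction. Therefore L is not regular.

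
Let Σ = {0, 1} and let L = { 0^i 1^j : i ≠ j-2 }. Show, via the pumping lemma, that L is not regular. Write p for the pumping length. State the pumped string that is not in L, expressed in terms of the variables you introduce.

Suppose for contradiction that L is regular, and let p be the pumping length.
Choose w = 0^p 1^{p+p!+2}. Since p ≠ (p+p!+2)-2 = p+p!, w ∈ L; and |w| ≥ p.
The pumping lemma gives a decomposition w = xyz where |xy| ≤ p and y is nonempty.
Because |xy| ≤ p and w begins with p copies of 0, we have y = 0^k with 1 ≤ k ≤ p.
Since 1 ≤ k ≤ p, k divides p!; set t = 1 + p!/k. Then xy^t z has p + (p!/k)·k = p + p! copies of 0. Now the 0-count is p+p! and (1-count)-2 = (p+p!+2)-2 = p+p!, so i ≠ j-2 fails. So xy^t z = 0^{p+p!} 1^{p+p!+2} ∉ L.
This contradicts the pumping lemma, so L is not regular.

0^{p+p!} 1^{p+p!+2}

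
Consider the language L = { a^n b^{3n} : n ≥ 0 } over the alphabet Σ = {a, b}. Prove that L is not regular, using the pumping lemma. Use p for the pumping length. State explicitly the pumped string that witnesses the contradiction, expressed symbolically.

a^{p+k} b^{3p}

Assume L is regular. Let p be the pumping length given by the pumping lemma.
Let w = a^p b^{3p} ∈ L; note |w| = 4p ≥ p.
The pumping lemma gives a decomposition w = xyz where |xy| ≤ p and |y| ≥ 1.
Since the first p symbols of w are all a's and |xy| ≤ p, y lies entirely in the leading a-block: y = a^k for some k with 1 ≤ k ≤ p.
Pump with i = 2: xy^2z = a^{p+k} b^{3p}. For this to lie in L we would need 3p = 3(p+k), which forces k = 0. But k ≥ 1, so xy^2z ∉ L.
This is a contradiction; hence L is not regular.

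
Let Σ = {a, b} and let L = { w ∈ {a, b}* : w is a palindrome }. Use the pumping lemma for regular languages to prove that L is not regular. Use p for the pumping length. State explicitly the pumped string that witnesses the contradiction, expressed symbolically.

Suppose for contradiction that L is regular, and let p be the pumping length.
Take w = a^p b a^p, a palindrome of length 2p+1 ≥ p.
The pumping lemma gives a decomposition w = xyz where |xy| ≤ p and |y| > 0.
Because |xy| ≤ p and w begins with p copies of a, we have y = a^k with 1 ≤ k ≤ p.
Pump with i = 2: xy^2z = a^{p+k} b a^p. Its reverse is a^p b a^{p+k}, which differs from xy^2z since k ≥ 1. So xy^2z is not a palindrome and xy^2z ∉ L.
Contradiction. Therefore L is not regular.

a^{p+k} b a^p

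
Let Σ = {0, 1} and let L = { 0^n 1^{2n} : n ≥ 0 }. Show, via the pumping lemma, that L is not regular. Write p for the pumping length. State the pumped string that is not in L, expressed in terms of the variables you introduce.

0^{p+k} 1^{2p}

Suppose for contradiction that L is regular, and let p be the pumping length.
Take w = 0^p 1^{2p}. Then w ∈ L and |w| = 3p ≥ p.
The pumping lemma gives a decomposition w = xyz where |xy| ≤ p and |y| > 0.
The first p characters of w are 0's, so xy (and hence y) consists only of 0's. Write y = 0^k, 1 ≤ k ≤ p.
Pump with i = 2: xy^2z = 0^{p+k} 1^{2p}. For this to lie in L we would need 2p = 2(p+k), which forces k = 0. But k ≥ 1, so xy^2z ∉ L.
This contradicts the pumping lemma, so L is not regular.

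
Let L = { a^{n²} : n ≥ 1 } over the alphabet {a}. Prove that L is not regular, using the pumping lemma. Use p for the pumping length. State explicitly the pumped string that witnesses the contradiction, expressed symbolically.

a^{p²+k}

Assume L is regular; let p be its pumping constant.
Take w = a^{p²} ∈ L with |w| = p² ≥ p.
By the pumping lemma, w = xyz with |xy| ≤ p and |y| > 0.
Then y = a^k for some k with 1 ≤ k ≤ p.
Pump with i = 2: xy^2z = a^{p²+k}. Since 1 ≤ k ≤ p, p² < p²+k ≤ p²+p < (p+1)², so p²+k lies strictly between consecutive squares and is not a perfect square. So xy^2z ∉ L.
This is a contradiction; hence L is not regular.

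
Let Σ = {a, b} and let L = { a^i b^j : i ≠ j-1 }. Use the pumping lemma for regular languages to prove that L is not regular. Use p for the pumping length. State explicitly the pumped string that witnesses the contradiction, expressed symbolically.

a^{p+p!} b^{p+p!+1}

Assume L is regular. Let p be the pumping length given by the pumping lemma.
Choose w = a^p b^{p+p!+1}. Since p ≠ (p+p!+1)-1 = p+p!, w ∈ L; and |w| ≥ p.
Write w = xyz as guaranteed by the lemma, with |xy| ≤ p and y is nonempty.
Since the first p symbols of w are all a's and |xy| ≤ p, y lies entirely in the leading a-block: y = a^k for some k with 1 ≤ k ≤ p.
Since 1 ≤ k ≤ p, k divides p!; set t = 1 + p!/k. Then xy^t z has p + (p!/k)·k = p + p! copies of a. Now the a-count is p+p! and (b-count)-1 = (p+p!+1)-1 = p+p!, so i ≠ j-1 fails. So xy^t z = a^{p+p!} b^{p+p!+1} ∉ L.
Contradiction. Therefore L is not regular.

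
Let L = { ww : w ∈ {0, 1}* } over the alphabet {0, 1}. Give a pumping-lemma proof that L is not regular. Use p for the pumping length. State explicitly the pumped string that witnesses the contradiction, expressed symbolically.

0^{p+k} 1^p 0^p 1^p

Toward a contradiction, assume L is regular with pumping length p.
Take w = 0^p 1^p 0^p 1^p = uu where u = 0^p1^p; then w ∈ L and |w| = 4p ≥ p.
The pumping lemma gives a decomposition w = xyz where |xy| ≤ p and y is nonempty.
Because |xy| ≤ p and w begins with p copies of 0, we have y = 0^k with 1 ≤ k ≤ p.
Pump with i = 2: xy^2z = 0^{p+k} 1^p 0^p 1^p, of length 4p+k. Suppose this equals vv. The string starts with 0 and ends with 1, so v does too; thus the boundary between the two copies of v is a 1→0 transition. There is exactly one such transition, at position 2p+k, so |v| = 2p+k and |vv| = 4p+2k ≠ 4p+k since k ≥ 1. So xy^2z ∉ L.
This is a contradiction; hence L is not regular.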